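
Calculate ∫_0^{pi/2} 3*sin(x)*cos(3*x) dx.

-3/2

Use the identity sin(x)cos(3*x) = [sin(4*x) + sin(-2*x)]/2.
An antiderivative is F(x) = 3*cos(2*x)/4 - 3*cos(4*x)/8.
Then F(pi/2) - F(0) = (-9/8) - (3/8) = -3/2.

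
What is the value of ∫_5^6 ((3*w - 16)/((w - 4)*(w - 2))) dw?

Factor the denominator: w**2 - 6*w + 8 = (w - 2)(w - 4).
Partial fractions: (3*w - 16)/((w - 4)*(w - 2)) = 5/(w - 2) - 2/(w - 4).
An antiderivative is F(w) = -2*log(w - 4) + 5*log(w - 2).
Then F(6) - F(5) = (8*log(2)) - (5*log(3)) = -5*log(3) + 8*log(2).

-5*log(3) + 8*log(2)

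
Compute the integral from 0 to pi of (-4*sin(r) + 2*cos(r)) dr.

-8

An antiderivative is F(r) = 2*sin(r) + 4*cos(r).
Then F(pi) - F(0) = (-4) - (4) = -8.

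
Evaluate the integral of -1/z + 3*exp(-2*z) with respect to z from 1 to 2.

An antiderivative is F(z) = -log(z) - 3*exp(-2*z)/2.
Then F(2) - F(1) = (-log(2) - 3*exp(-4)/2) - (-3*exp(-2)/2) = -log(2) - 3*exp(-4)/2 + 3*exp(-2)/2.

-log(2) - 3*exp(-4)/2 + 3*exp(-2)/2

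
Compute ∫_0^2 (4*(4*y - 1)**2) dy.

Let u = 4*y - 1, so du = 4 dy. When y = 0, u = -1; when y = 2, u = 7.
The integral becomes ∫ u**2 du from -1 to 7, with antiderivative u**3/3.
Back in y: F(y) = (4*y - 1)**3/3.
Then F(2) - F(0) = (343/3) - (-1/3) = 344/3.

344/3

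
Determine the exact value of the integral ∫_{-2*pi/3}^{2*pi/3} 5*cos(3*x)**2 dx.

10*pi/3

Use the identity cos^2(3*x) = (1 + cos(6*x))/2.
An antiderivative is F(x) = 5*x/2 + 5*sin(6*x)/12.
Then F(2*pi/3) - F(-2*pi/3) = (5*pi/3) - (-5*pi/3) = 10*pi/3.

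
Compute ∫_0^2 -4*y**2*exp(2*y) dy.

Integrate by parts twice (u = y^2, dv = -4*exp(2*y) dy).
An antiderivative is F(y) = (-2*y**2 + 2*y - 1)*exp(2*y).
Then F(2) - F(0) = (-5*exp(4)) - (-1) = 1 - 5*exp(4).

1 - 5*exp(4)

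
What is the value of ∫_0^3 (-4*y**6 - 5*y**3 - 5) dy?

By the power rule, an antiderivative is F(y) = -4*y**7/7 - 5*y**4/4 - 5*y.
Then F(3) - F(0) = (-38247/28) - (0) = -38247/28.

-38247/28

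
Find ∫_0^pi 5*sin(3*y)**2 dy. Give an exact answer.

Use the identity sin^2(3*y) = (1 - cos(6*y))/2.
An antiderivative is F(y) = 5*y/2 - 5*sin(6*y)/12.
Then F(pi) - F(0) = (5*pi/2) - (0) = 5*pi/2.

5*pi/2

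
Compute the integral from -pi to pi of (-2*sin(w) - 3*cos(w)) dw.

An antiderivative is F(w) = -3*sin(w) + 2*cos(w).
Then F(pi) - F(-pi) = (-2) - (-2) = 0.

0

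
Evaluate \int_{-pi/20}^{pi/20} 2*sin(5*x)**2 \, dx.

Use the identity sin^2(5*x) = (1 - cos(10*x))/2.
An antiderivative is F(x) = x - sin(10*x)/10.
Then F(pi/20) - F(-pi/20) = (-1/10 + pi/20) - (1/10 - pi/20) = -1/5 + pi/10.

-1/5 + pi/10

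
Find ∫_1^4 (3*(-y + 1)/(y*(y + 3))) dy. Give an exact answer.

Factor the denominator: y**2 + 3*y = (y + 3)y.
Partial fractions: 3*(-y + 1)/(y*(y + 3)) = -4/(y + 3) + 1/y.
An antiderivative is F(y) = log(y) - 4*log(y + 3).
Then F(4) - F(1) = (-4*log(7) + 2*log(2)) - (-8*log(2)) = -4*log(7) + 10*log(2).

-4*log(7) + 10*log(2)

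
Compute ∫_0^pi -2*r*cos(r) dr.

4

Integrate by parts once (u = r, dv = -2*cos(r) dr).
An antiderivative is F(r) = -2*r*sin(r) - 2*cos(r).
Then F(pi) - F(0) = (2) - (-2) = 4.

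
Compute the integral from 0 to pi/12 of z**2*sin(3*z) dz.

-2/27 - sqrt(2)*pi**2/864 + sqrt(2)*pi/108 + sqrt(2)/27

Integrate by parts twice (u = z^2, dv = sin(3*z) dz).
An antiderivative is F(z) = -z**2*cos(3*z)/3 + 2*z*sin(3*z)/9 + 2*cos(3*z)/27.
Then F(pi/12) - F(0) = (sqrt(2)*(-pi**2 + 8*pi + 32)/864) - (2/27) = -2/27 - sqrt(2)*pi**2/864 + sqrt(2)*pi/108 + sqrt(2)/27.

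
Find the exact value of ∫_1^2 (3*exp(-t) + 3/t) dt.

-3*exp(-2) + 3*exp(-1) + 3*log(2)

An antiderivative is F(t) = 3*log(t) - 3*exp(-t).
Then F(2) - F(1) = (-3*exp(-2) + 3*log(2)) - (-3*exp(-1)) = -3*exp(-2) + 3*exp(-1) + 3*log(2).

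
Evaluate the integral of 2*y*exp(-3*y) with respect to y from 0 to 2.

Integrate by parts once (u = y, dv = 2*exp(-3*y) dy).
An antiderivative is F(y) = (-6*y - 2)*exp(-3*y)/9.
Then F(2) - F(0) = (-14*exp(-6)/9) - (-2/9) = 2/9 - 14*exp(-6)/9.

2/9 - 14*exp(-6)/9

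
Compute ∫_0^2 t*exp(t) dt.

Integrate by parts once (u = t, dv = exp(t) dt).
An antiderivative is F(t) = (t - 1)*exp(t).
Then F(2) - F(0) = (exp(2)) - (-1) = 1 + exp(2).

1 + exp(2)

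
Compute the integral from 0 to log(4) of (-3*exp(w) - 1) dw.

An antiderivative is F(w) = -w - 3*exp(w).
Then F(log(4)) - F(0) = (-12 - log(4)) - (-3) = -9 - log(4).

-9 - log(4)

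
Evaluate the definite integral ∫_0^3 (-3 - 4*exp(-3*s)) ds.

An antiderivative is F(s) = -3*s + 4*exp(-3*s)/3.
Then F(3) - F(0) = (-9 + 4*exp(-9)/3) - (4/3) = -31/3 + 4*exp(-9)/3.

-31/3 + 4*exp(-9)/3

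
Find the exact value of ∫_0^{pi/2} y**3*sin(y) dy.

Integrate by parts 3 times (u = y^3, dv = sin(y) dy).
An antiderivative is F(y) = -y**3*cos(y) + 3*y**2*sin(y) + 6*y*cos(y) - 6*sin(y).
Then F(pi/2) - F(0) = (-6 + 3*pi**2/4) - (0) = -6 + 3*pi**2/4.

-6 + 3*pi**2/4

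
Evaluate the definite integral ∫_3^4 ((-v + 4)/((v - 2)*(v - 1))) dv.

log(32/27)

Factor the denominator: v**2 - 3*v + 2 = (v - 1)(v - 2).
Partial fractions: (-v + 4)/((v - 2)*(v - 1)) = -3/(v - 1) + 2/(v - 2).
An antiderivative is F(v) = 2*log(v - 2) - 3*log(v - 1).
Then F(4) - F(3) = (log(4/27)) - (-log(8)) = log(32/27).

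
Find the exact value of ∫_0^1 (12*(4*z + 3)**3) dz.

Let u = 4*z + 3, so du = 4 dz. When z = 0, u = 3; when z = 1, u = 7.
The integral becomes 3·∫ u**3 du from 3 to 7, with antiderivative 3*u**4/4.
Back in z: F(z) = 3*(4*z + 3)**4/4.
Then F(1) - F(0) = (7203/4) - (243/4) = 1740.

1740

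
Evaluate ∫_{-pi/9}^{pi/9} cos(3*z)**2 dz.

sqrt(3)/12 + pi/9

Use the identity cos^2(3*z) = (1 + cos(6*z))/2.
An antiderivative is F(z) = z/2 + sin(6*z)/12.
Then F(pi/9) - F(-pi/9) = (sqrt(3)/24 + pi/18) - (-pi/18 - sqrt(3)/24) = sqrt(3)/12 + pi/9.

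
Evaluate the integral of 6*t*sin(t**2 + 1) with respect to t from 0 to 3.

Let u = t**2 + 1, so du = 2*t dt. When t = 0, u = 1; when t = 3, u = 10.
The integral becomes 3·∫ sin(u) du from 1 to 10, with antiderivative -3*cos(u).
Back in t: F(t) = -3*cos(t**2 + 1).
Then F(3) - F(0) = (-3*cos(10)) - (-3*cos(1)) = 3*cos(1) - 3*cos(10).

3*cos(1) - 3*cos(10)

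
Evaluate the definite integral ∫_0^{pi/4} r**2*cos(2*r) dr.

-1/4 + pi**2/32

Integrate by parts twice (u = r^2, dv = cos(2*r) dr).
An antiderivative is F(r) = r**2*sin(2*r)/2 + r*cos(2*r)/2 - sin(2*r)/4.
Then F(pi/4) - F(0) = (-1/4 + pi**2/32) - (0) = -1/4 + pi**2/32.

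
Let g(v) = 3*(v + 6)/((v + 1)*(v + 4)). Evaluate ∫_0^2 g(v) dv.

Factor the denominator: v**2 + 5*v + 4 = (v + 4)(v + 1).
Partial fractions: 3*(v + 6)/((v + 1)*(v + 4)) = -2/(v + 4) + 5/(v + 1).
An antiderivative is F(v) = 5*log(v + 1) - 2*log(v + 4).
Then F(2) - F(0) = (log(27/4)) - (-log(16)) = 2*log(2) + 3*log(3).

2*log(2) + 3*log(3)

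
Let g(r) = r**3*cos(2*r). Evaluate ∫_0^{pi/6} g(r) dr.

Integrate by parts 3 times (u = r^3, dv = cos(2*r) dr).
An antiderivative is F(r) = r**3*sin(2*r)/2 + 3*r**2*cos(2*r)/4 - 3*r*sin(2*r)/4 - 3*cos(2*r)/8.
Then F(pi/6) - F(0) = (-sqrt(3)*pi/16 - 3/16 + sqrt(3)*pi**3/864 + pi**2/96) - (-3/8) = -sqrt(3)*pi/16 + sqrt(3)*pi**3/864 + pi**2/96 + 3/16.

-sqrt(3)*pi/16 + sqrt(3)*pi**3/864 + pi**2/96 + 3/16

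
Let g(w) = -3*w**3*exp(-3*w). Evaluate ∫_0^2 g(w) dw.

-2/9 + 122*exp(-6)/9

Integrate by parts 3 times (u = w^3, dv = -3*exp(-3*w) dw).
An antiderivative is F(w) = (9*w**3 + 9*w**2 + 6*w + 2)*exp(-3*w)/9.
Then F(2) - F(0) = (122*exp(-6)/9) - (2/9) = -2/9 + 122*exp(-6)/9.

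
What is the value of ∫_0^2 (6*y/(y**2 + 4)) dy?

log(8)

Let u = y**2 + 4, so du = 2*y dy. When y = 0, u = 4; when y = 2, u = 8.
The integral becomes 3·∫ 1/u du from 4 to 8, with antiderivative 3*log(u).
Back in y: F(y) = 3*log(y**2 + 4).
Then F(2) - F(0) = (9*log(2)) - (log(64)) = log(8).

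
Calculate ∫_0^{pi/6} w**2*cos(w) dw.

Integrate by parts twice (u = w^2, dv = cos(w) dw).
An antiderivative is F(w) = w**2*sin(w) + 2*w*cos(w) - 2*sin(w).
Then F(pi/6) - F(0) = (-1 + pi**2/72 + sqrt(3)*pi/6) - (0) = -1 + pi**2/72 + sqrt(3)*pi/6.

-1 + pi**2/72 + sqrt(3)*pi/6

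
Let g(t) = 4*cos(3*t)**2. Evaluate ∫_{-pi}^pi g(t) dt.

Use the identity cos^2(3*t) = (1 + cos(6*t))/2.
An antiderivative is F(t) = 2*t + sin(6*t)/3.
Then F(pi) - F(-pi) = (2*pi) - (-2*pi) = 4*pi.

4*pi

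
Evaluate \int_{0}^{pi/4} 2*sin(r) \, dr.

2 - sqrt(2)

An antiderivative is F(r) = -2*cos(r).
Then F(pi/4) - F(0) = (-sqrt(2)) - (-2) = 2 - sqrt(2).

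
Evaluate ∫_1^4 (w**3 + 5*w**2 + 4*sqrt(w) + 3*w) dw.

By the power rule, an antiderivative is F(w) = w**4/4 + 8*w**(3/2)/3 + 5*w**3/3 + 3*w**2/2.
Then F(4) - F(1) = (216) - (73/12) = 2519/12.

2519/12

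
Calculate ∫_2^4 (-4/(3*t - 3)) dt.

An antiderivative is F(t) = -4*log(3*t - 3)/3.
Then F(4) - F(2) = (-8*log(3)/3) - (-4*log(3)/3) = -4*log(3)/3.

-4*log(3)/3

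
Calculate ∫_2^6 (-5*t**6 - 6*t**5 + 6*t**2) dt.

By the power rule, an antiderivative is F(t) = -5*t**7/7 - t**6 + 2*t**3.
Then F(6) - F(2) = (-1723248/7) - (-976/7) = -1722272/7.

-1722272/7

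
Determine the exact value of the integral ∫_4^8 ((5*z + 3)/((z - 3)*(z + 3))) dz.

Factor the denominator: z**2 - 9 = (z + 3)(z - 3).
Partial fractions: (5*z + 3)/((z - 3)*(z + 3)) = 2/(z + 3) + 3/(z - 3).
An antiderivative is F(z) = 3*log(z - 3) + 2*log(z + 3).
Then F(8) - F(4) = (2*log(11) + 3*log(5)) - (log(49)) = -2*log(7) + 2*log(11) + 3*log(5).

-2*log(7) + 2*log(11) + 3*log(5)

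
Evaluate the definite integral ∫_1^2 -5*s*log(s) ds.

Integrate by parts once (u = ln s, dv = -5*s ds).
An antiderivative is F(s) = -5*s**2*(2*log(s) - 1)/4.
Then F(2) - F(1) = (5 - 10*log(2)) - (5/4) = 15/4 - 10*log(2).

15/4 - 10*log(2)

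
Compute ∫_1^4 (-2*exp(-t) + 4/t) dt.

An antiderivative is F(t) = 4*log(t) + 2*exp(-t).
Then F(4) - F(1) = (2*exp(-4) + 8*log(2)) - (2*exp(-1)) = -2*exp(-1) + 2*exp(-4) + 8*log(2).

-2*exp(-1) + 2*exp(-4) + 8*log(2)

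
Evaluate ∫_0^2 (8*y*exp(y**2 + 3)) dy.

-4*(1 - exp(4))*exp(3)

Let u = y**2 + 3, so du = 2*y dy. When y = 0, u = 3; when y = 2, u = 7.
The integral becomes 4·∫ exp(u) du from 3 to 7, with antiderivative 4*exp(u).
Back in y: F(y) = 4*exp(y**2 + 3).
Then F(2) - F(0) = (4*exp(7)) - (4*exp(3)) = -4*(1 - exp(4))*exp(3).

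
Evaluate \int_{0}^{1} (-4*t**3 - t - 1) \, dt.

By the power rule, an antiderivative is F(t) = -t**4 - t**2/2 - t.
Then F(1) - F(0) = (-5/2) - (0) = -5/2.

-5/2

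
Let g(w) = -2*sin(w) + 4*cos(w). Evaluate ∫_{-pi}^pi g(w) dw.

An antiderivative is F(w) = 4*sin(w) + 2*cos(w).
Then F(pi) - F(-pi) = (-2) - (-2) = 0.

0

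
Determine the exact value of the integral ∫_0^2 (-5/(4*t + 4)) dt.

An antiderivative is F(t) = -5*log(4*t + 4)/4.
Then F(2) - F(0) = (-5*log(12)/4) - (-5*log(2)/2) = -5*log(3)/4.

-5*log(3)/4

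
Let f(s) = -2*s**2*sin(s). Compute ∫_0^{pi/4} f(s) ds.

-2*sqrt(2) - sqrt(2)*pi/2 + sqrt(2)*pi**2/16 + 4

Integrate by parts twice (u = s^2, dv = -2*sin(s) ds).
An antiderivative is F(s) = 2*s**2*cos(s) - 4*s*sin(s) - 4*cos(s).
Then F(pi/4) - F(0) = (sqrt(2)*(-32 - 8*pi + pi**2)/16) - (-4) = -2*sqrt(2) - sqrt(2)*pi/2 + sqrt(2)*pi**2/16 + 4.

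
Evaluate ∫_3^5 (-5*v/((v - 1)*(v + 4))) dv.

-8*log(3) - log(2) + 4*log(7)

Factor the denominator: v**2 + 3*v - 4 = (v + 4)(v - 1).
Partial fractions: -5*v/((v - 1)*(v + 4)) = -4/(v + 4) - 1/(v - 1).
An antiderivative is F(v) = -log(v - 1) - 4*log(v + 4).
Then F(5) - F(3) = (-8*log(3) - 2*log(2)) - (-4*log(7) - log(2)) = -8*log(3) - log(2) + 4*log(7).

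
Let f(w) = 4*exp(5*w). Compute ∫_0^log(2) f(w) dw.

Let u = exp(w), so du = exp(w) dw. When w = 0, u = 1; when w = log(2), u = 2.
The integral becomes 4·∫ u**4 du from 1 to 2, with antiderivative 4*u**5/5.
Back in w: F(w) = 4*exp(5*w)/5.
Then F(log(2)) - F(0) = (128/5) - (4/5) = 124/5.

124/5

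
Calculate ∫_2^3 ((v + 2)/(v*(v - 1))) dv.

Factor the denominator: v**2 - v = v(v - 1).
Partial fractions: (v + 2)/(v*(v - 1)) = -2/v + 3/(v - 1).
An antiderivative is F(v) = -2*log(v) + 3*log(v - 1).
Then F(3) - F(2) = (log(8/9)) - (-log(4)) = log(32/9).

log(32/9)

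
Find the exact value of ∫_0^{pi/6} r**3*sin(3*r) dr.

Integrate by parts 3 times (u = r^3, dv = sin(3*r) dr).
An antiderivative is F(r) = -r**3*cos(3*r)/3 + r**2*sin(3*r)/3 + 2*r*cos(3*r)/9 - 2*sin(3*r)/27.
Then F(pi/6) - F(0) = (-2/27 + pi**2/108) - (0) = -2/27 + pi**2/108.

-2/27 + pi**2/108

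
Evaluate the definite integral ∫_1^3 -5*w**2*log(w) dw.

Integrate by parts once (u = ln w, dv = -5*w**2 dw).
An antiderivative is F(w) = -5*w**3*(3*log(w) - 1)/9.
Then F(3) - F(1) = (15 - 45*log(3)) - (5/9) = 130/9 - 45*log(3).

130/9 - 45*log(3)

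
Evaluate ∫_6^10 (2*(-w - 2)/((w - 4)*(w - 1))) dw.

Factor the denominator: w**2 - 5*w + 4 = (w - 1)(w - 4).
Partial fractions: 2*(-w - 2)/((w - 4)*(w - 1)) = 2/(w - 1) - 4/(w - 4).
An antiderivative is F(w) = -4*log(w - 4) + 2*log(w - 1).
Then F(10) - F(6) = (-log(16)) - (log(25/16)) = -log(25).

-log(25)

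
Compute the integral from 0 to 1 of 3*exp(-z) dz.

An antiderivative is F(z) = -3*exp(-z).
Then F(1) - F(0) = (-3*exp(-1)) - (-3) = 3 - 3*exp(-1).

3 - 3*exp(-1)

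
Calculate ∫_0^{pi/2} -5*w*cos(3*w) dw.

Integrate by parts once (u = w, dv = -5*cos(3*w) dw).
An antiderivative is F(w) = -5*w*sin(3*w)/3 - 5*cos(3*w)/9.
Then F(pi/2) - F(0) = (5*pi/6) - (-5/9) = 5/9 + 5*pi/6.

5/9 + 5*pi/6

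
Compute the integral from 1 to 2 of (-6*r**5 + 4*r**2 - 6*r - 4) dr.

By the power rule, an antiderivative is F(r) = -r**6 + 4*r**3/3 - 3*r**2 - 4*r.
Then F(2) - F(1) = (-220/3) - (-20/3) = -200/3.

-200/3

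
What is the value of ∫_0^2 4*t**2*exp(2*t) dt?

Integrate by parts twice (u = t^2, dv = 4*exp(2*t) dt).
An antiderivative is F(t) = (2*t**2 - 2*t + 1)*exp(2*t).
Then F(2) - F(0) = (5*exp(4)) - (1) = -1 + 5*exp(4).

-1 + 5*exp(4)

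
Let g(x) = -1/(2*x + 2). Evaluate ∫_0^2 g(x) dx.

-log(6)/2 + log(2)/2

An antiderivative is F(x) = -log(2*x + 2)/2.
Then F(2) - F(0) = (-log(6)/2) - (-log(2)/2) = -log(6)/2 + log(2)/2.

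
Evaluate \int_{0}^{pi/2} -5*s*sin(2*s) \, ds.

Integrate by parts once (u = s, dv = -5*sin(2*s) ds).
An antiderivative is F(s) = 5*s*cos(2*s)/2 - 5*sin(2*s)/4.
Then F(pi/2) - F(0) = (-5*pi/4) - (0) = -5*pi/4.

-5*pi/4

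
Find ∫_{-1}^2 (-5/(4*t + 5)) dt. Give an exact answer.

-5*log(13)/4

An antiderivative is F(t) = -5*log(4*t + 5)/4.
Then F(2) - F(-1) = (-5*log(13)/4) - (0) = -5*log(13)/4.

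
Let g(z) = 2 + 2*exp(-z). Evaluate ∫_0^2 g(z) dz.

6 - 2*exp(-2)

An antiderivative is F(z) = 2*z - 2*exp(-z).
Then F(2) - F(0) = (4 - 2*exp(-2)) - (-2) = 6 - 2*exp(-2).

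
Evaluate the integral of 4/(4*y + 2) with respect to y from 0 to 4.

log(9)

An antiderivative is F(y) = log(4*y + 2).
Then F(4) - F(0) = (log(18)) - (log(2)) = log(9).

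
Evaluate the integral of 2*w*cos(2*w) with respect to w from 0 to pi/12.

Integrate by parts once (u = w, dv = 2*cos(2*w) dw).
An antiderivative is F(w) = w*sin(2*w) + cos(2*w)/2.
Then F(pi/12) - F(0) = (pi/24 + sqrt(3)/4) - (1/2) = -1/2 + pi/24 + sqrt(3)/4.

-1/2 + pi/24 + sqrt(3)/4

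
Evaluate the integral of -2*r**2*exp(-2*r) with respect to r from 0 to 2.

(13 - exp(4))*exp(-4)/2

Integrate by parts twice (u = r^2, dv = -2*exp(-2*r) dr).
An antiderivative is F(r) = (2*r**2 + 2*r + 1)*exp(-2*r)/2.
Then F(2) - F(0) = (13*exp(-4)/2) - (1/2) = (13 - exp(4))*exp(-4)/2.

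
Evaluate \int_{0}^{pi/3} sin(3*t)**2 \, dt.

pi/6

Use the identity sin^2(3*t) = (1 - cos(6*t))/2.
An antiderivative is F(t) = t/2 - sin(6*t)/12.
Then F(pi/3) - F(0) = (pi/6) - (0) = pi/6.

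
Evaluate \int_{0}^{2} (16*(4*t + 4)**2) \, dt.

6656/3

Let u = 4*t + 4, so du = 4 dt. When t = 0, u = 4; when t = 2, u = 12.
The integral becomes 4·∫ u**2 du from 4 to 12, with antiderivative 4*u**3/3.
Back in t: F(t) = 4*(4*t + 4)**3/3.
Then F(2) - F(0) = (2304) - (256/3) = 6656/3.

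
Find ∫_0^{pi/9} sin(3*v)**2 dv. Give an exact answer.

-sqrt(3)/24 + pi/18

Use the identity sin^2(3*v) = (1 - cos(6*v))/2.
An antiderivative is F(v) = v/2 - sin(6*v)/12.
Then F(pi/9) - F(0) = (-sqrt(3)/24 + pi/18) - (0) = -sqrt(3)/24 + pi/18.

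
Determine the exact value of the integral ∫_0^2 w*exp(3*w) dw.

1/9 + 5*exp(6)/9

Integrate by parts once (u = w, dv = exp(3*w) dw).
An antiderivative is F(w) = (3*w - 1)*exp(3*w)/9.
Then F(2) - F(0) = (5*exp(6)/9) - (-1/9) = 1/9 + 5*exp(6)/9.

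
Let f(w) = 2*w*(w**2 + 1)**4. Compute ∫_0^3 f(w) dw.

99999/5

Let u = w**2 + 1, so du = 2*w dw. When w = 0, u = 1; when w = 3, u = 10.
The integral becomes ∫ u**4 du from 1 to 10, with antiderivative u**5/5.
Back in w: F(w) = (w**2 + 1)**5/5.
Then F(3) - F(0) = (20000) - (1/5) = 99999/5.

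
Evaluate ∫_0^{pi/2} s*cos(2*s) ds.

Integrate by parts once (u = s, dv = cos(2*s) ds).
An antiderivative is F(s) = s*sin(2*s)/2 + cos(2*s)/4.
Then F(pi/2) - F(0) = (-1/4) - (1/4) = -1/2.

-1/2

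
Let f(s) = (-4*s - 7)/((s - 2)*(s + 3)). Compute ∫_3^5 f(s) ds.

-log(36)

Factor the denominator: s**2 + s - 6 = (s + 3)(s - 2).
Partial fractions: (-4*s - 7)/((s - 2)*(s + 3)) = -1/(s + 3) - 3/(s - 2).
An antiderivative is F(s) = -3*log(s - 2) - log(s + 3).
Then F(5) - F(3) = (-3*log(3) - 3*log(2)) - (-log(6)) = -log(36).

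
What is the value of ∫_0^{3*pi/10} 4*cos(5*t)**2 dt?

Use the identity cos^2(5*t) = (1 + cos(10*t))/2.
An antiderivative is F(t) = 2*t + sin(10*t)/5.
Then F(3*pi/10) - F(0) = (3*pi/5) - (0) = 3*pi/5.

3*pi/5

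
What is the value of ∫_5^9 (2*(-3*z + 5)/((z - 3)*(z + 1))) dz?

Factor the denominator: z**2 - 2*z - 3 = (z + 1)(z - 3).
Partial fractions: 2*(-3*z + 5)/((z - 3)*(z + 1)) = -4/(z + 1) - 2/(z - 3).
An antiderivative is F(z) = -2*log(z - 3) - 4*log(z + 1).
Then F(9) - F(5) = (-4*log(5) - 6*log(2) - 2*log(3)) - (-4*log(3) - 6*log(2)) = -4*log(5) + 2*log(3).

-4*log(5) + 2*log(3)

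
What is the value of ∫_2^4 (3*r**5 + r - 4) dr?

By the power rule, an antiderivative is F(r) = r**6/2 + r**2/2 - 4*r.
Then F(4) - F(2) = (2040) - (26) = 2014.

2014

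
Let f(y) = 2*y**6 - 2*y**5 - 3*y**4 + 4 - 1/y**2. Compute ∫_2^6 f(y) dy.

By the power rule, an antiderivative is F(y) = 2*y**7/7 - y**6/3 - 3*y**5/5 + 4*y + 1/y.
Then F(6) - F(2) = (12555539/210) - (953/210) = 2092431/35.

2092431/35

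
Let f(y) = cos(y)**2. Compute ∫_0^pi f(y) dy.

pi/2

Use the identity cos^2(y) = (1 + cos(2*y))/2.
An antiderivative is F(y) = y/2 + sin(2*y)/4.
Then F(pi) - F(0) = (pi/2) - (0) = pi/2.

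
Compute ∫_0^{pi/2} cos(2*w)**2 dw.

pi/4

Use the identity cos^2(2*w) = (1 + cos(4*w))/2.
An antiderivative is F(w) = w/2 + sin(4*w)/8.
Then F(pi/2) - F(0) = (pi/4) - (0) = pi/4.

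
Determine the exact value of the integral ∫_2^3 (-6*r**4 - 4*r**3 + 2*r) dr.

By the power rule, an antiderivative is F(r) = -6*r**5/5 - r**4 + r**2.
Then F(3) - F(2) = (-1818/5) - (-252/5) = -1566/5.

-1566/5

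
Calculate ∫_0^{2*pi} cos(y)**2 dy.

Use the identity cos^2(y) = (1 + cos(2*y))/2.
An antiderivative is F(y) = y/2 + sin(2*y)/4.
Then F(2*pi) - F(0) = (pi) - (0) = pi.

pi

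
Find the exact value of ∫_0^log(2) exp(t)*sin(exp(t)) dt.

Let u = exp(t), so du = exp(t) dt. When t = 0, u = 1; when t = log(2), u = 2.
The integral becomes ∫ sin(u) du from 1 to 2, with antiderivative -cos(u).
Back in t: F(t) = -cos(exp(t)).
Then F(log(2)) - F(0) = (-cos(2)) - (-cos(1)) = -cos(2) + cos(1).

-cos(2) + cos(1)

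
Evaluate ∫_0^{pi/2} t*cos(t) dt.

-1 + pi/2

Integrate by parts once (u = t, dv = cos(t) dt).
An antiderivative is F(t) = t*sin(t) + cos(t).
Then F(pi/2) - F(0) = (pi/2) - (1) = -1 + pi/2.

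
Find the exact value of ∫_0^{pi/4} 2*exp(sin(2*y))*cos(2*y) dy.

-1 + E

Let u = sin(2*y), so du = 2*cos(2*y) dy. When y = 0, u = 0; when y = pi/4, u = 1.
The integral becomes ∫ exp(u) du from 0 to 1, with antiderivative exp(u).
Back in y: F(y) = exp(sin(2*y)).
Then F(pi/4) - F(0) = (E) - (1) = -1 + E.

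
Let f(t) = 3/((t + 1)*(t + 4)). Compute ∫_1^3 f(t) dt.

Factor the denominator: t**2 + 5*t + 4 = (t + 4)(t + 1).
Partial fractions: 3/((t + 1)*(t + 4)) = -1/(t + 4) + 1/(t + 1).
An antiderivative is F(t) = log(t + 1) - log(t + 4).
Then F(3) - F(1) = (log(4/7)) - (log(2/5)) = log(10/7).

log(10/7)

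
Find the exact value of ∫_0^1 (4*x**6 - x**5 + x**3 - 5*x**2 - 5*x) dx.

-295/84

By the power rule, an antiderivative is F(x) = 4*x**7/7 - x**6/6 + x**4/4 - 5*x**3/3 - 5*x**2/2.
Then F(1) - F(0) = (-295/84) - (0) = -295/84.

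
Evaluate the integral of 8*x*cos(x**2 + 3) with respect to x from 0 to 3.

4*sin(12) - 4*sin(3)

Let u = x**2 + 3, so du = 2*x dx. When x = 0, u = 3; when x = 3, u = 12.
The integral becomes 4·∫ cos(u) du from 3 to 12, with antiderivative 4*sin(u).
Back in x: F(x) = 4*sin(x**2 + 3).
Then F(3) - F(0) = (4*sin(12)) - (4*sin(3)) = 4*sin(12) - 4*sin(3).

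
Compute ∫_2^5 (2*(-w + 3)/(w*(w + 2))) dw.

-5*log(7) + 3*log(5) + 7*log(2)

Factor the denominator: w**2 + 2*w = (w + 2)w.
Partial fractions: 2*(-w + 3)/(w*(w + 2)) = -5/(w + 2) + 3/w.
An antiderivative is F(w) = 3*log(w) - 5*log(w + 2).
Then F(5) - F(2) = (-5*log(7) + 3*log(5)) - (-7*log(2)) = -5*log(7) + 3*log(5) + 7*log(2).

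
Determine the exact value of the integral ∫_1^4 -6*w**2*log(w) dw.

Integrate by parts once (u = ln w, dv = -6*w**2 dw).
An antiderivative is F(w) = -2*w**3*(3*log(w) - 1)/3.
Then F(4) - F(1) = (128/3 - 256*log(2)) - (2/3) = 42 - 256*log(2).

42 - 256*log(2)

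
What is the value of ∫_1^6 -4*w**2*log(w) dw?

-288*log(3) - 288*log(2) + 860/9

Integrate by parts once (u = ln w, dv = -4*w**2 dw).
An antiderivative is F(w) = -4*w**3*(3*log(w) - 1)/9.
Then F(6) - F(1) = (-288*log(3) - 288*log(2) + 96) - (4/9) = -288*log(3) - 288*log(2) + 860/9.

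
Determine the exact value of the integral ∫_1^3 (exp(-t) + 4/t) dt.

An antiderivative is F(t) = 4*log(t) - exp(-t).
Then F(3) - F(1) = (-exp(-3) + 4*log(3)) - (-exp(-1)) = -exp(-3) + exp(-1) + 4*log(3).

-exp(-3) + exp(-1) + 4*log(3)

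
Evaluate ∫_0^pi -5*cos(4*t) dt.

0

An antiderivative is F(t) = -5*sin(4*t)/4.
Then F(pi) - F(0) = (0) - (0) = 0.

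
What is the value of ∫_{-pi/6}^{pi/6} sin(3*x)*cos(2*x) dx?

0

Use the identity sin(3*x)cos(2*x) = [sin(5*x) + sin(x)]/2.
An antiderivative is F(x) = -cos(x)/2 - cos(5*x)/10.
Then F(pi/6) - F(-pi/6) = (-sqrt(3)/5) - (-sqrt(3)/5) = 0.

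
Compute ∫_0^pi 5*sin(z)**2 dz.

5*pi/2

Use the identity sin^2(z) = (1 - cos(2*z))/2.
An antiderivative is F(z) = 5*z/2 - 5*sin(2*z)/4.
Then F(pi) - F(0) = (5*pi/2) - (0) = 5*pi/2.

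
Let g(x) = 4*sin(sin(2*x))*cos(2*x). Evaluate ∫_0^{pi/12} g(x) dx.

2 - 2*cos(1/2)

Let u = sin(2*x), so du = 2*cos(2*x) dx. When x = 0, u = 0; when x = pi/12, u = 1/2.
The integral becomes 2·∫ sin(u) du from 0 to 1/2, with antiderivative -2*cos(u).
Back in x: F(x) = -2*cos(sin(2*x)).
Then F(pi/12) - F(0) = (-2*cos(1/2)) - (-2) = 2 - 2*cos(1/2).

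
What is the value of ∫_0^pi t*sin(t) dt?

pi

Integrate by parts once (u = t, dv = sin(t) dt).
An antiderivative is F(t) = -t*cos(t) + sin(t).
Then F(pi) - F(0) = (pi) - (0) = pi.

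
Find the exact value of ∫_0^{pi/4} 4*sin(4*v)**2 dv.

Use the identity sin^2(4*v) = (1 - cos(8*v))/2.
An antiderivative is F(v) = 2*v - sin(8*v)/4.
Then F(pi/4) - F(0) = (pi/2) - (0) = pi/2.

pi/2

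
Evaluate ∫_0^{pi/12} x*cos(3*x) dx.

Integrate by parts once (u = x, dv = cos(3*x) dx).
An antiderivative is F(x) = x*sin(3*x)/3 + cos(3*x)/9.
Then F(pi/12) - F(0) = (sqrt(2)*(pi + 4)/72) - (1/9) = -1/9 + sqrt(2)*pi/72 + sqrt(2)/18.

-1/9 + sqrt(2)*pi/72 + sqrt(2)/18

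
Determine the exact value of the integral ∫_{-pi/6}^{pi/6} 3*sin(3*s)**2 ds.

Use the identity sin^2(3*s) = (1 - cos(6*s))/2.
An antiderivative is F(s) = 3*s/2 - sin(6*s)/4.
Then F(pi/6) - F(-pi/6) = (pi/4) - (-pi/4) = pi/2.

pi/2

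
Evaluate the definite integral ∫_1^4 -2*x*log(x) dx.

15/2 - 32*log(2)

Integrate by parts once (u = ln x, dv = -2*x dx).
An antiderivative is F(x) = -x**2*(2*log(x) - 1)/2.
Then F(4) - F(1) = (8 - 32*log(2)) - (1/2) = 15/2 - 32*log(2).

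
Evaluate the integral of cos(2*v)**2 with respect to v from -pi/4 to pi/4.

Use the identity cos^2(2*v) = (1 + cos(4*v))/2.
An antiderivative is F(v) = v/2 + sin(4*v)/8.
Then F(pi/4) - F(-pi/4) = (pi/8) - (-pi/8) = pi/4.

pi/4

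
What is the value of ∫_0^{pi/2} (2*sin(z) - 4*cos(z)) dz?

An antiderivative is F(z) = -4*sin(z) - 2*cos(z).
Then F(pi/2) - F(0) = (-4) - (-2) = -2.

-2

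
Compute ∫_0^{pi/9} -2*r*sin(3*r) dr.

-sqrt(3)/9 + pi/27

Integrate by parts once (u = r, dv = -2*sin(3*r) dr).
An antiderivative is F(r) = 2*r*cos(3*r)/3 - 2*sin(3*r)/9.
Then F(pi/9) - F(0) = (-sqrt(3)/9 + pi/27) - (0) = -sqrt(3)/9 + pi/27.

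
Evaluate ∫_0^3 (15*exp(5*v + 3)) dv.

-3*(1 - exp(15))*exp(3)

Let u = 5*v + 3, so du = 5 dv. When v = 0, u = 3; when v = 3, u = 18.
The integral becomes 3·∫ exp(u) du from 3 to 18, with antiderivative 3*exp(u).
Back in v: F(v) = 3*exp(5*v + 3).
Then F(3) - F(0) = (3*exp(18)) - (3*exp(3)) = -3*(1 - exp(15))*exp(3).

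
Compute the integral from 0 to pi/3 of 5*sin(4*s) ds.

15/8

An antiderivative is F(s) = -5*cos(4*s)/4.
Then F(pi/3) - F(0) = (5/8) - (-5/4) = 15/8.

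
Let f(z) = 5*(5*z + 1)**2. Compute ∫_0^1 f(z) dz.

Let u = 5*z + 1, so du = 5 dz. When z = 0, u = 1; when z = 1, u = 6.
The integral becomes ∫ u**2 du from 1 to 6, with antiderivative u**3/3.
Back in z: F(z) = (5*z + 1)**3/3.
Then F(1) - F(0) = (72) - (1/3) = 215/3.

215/3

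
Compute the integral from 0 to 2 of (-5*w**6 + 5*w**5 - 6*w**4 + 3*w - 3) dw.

-8032/105

By the power rule, an antiderivative is F(w) = -5*w**7/7 + 5*w**6/6 - 6*w**5/5 + 3*w**2/2 - 3*w.
Then F(2) - F(0) = (-8032/105) - (0) = -8032/105.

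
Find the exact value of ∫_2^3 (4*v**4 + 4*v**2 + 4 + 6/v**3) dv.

By the power rule, an antiderivative is F(v) = 4*v**5/5 + 4*v**3/3 + 4*v - 3/v**2.
Then F(3) - F(2) = (3631/15) - (2611/60) = 3971/20.

3971/20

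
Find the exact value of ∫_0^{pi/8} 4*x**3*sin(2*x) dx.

sqrt(2)*(-384 - pi**3 + 12*pi**2 + 96*pi)/512

Integrate by parts 3 times (u = x^3, dv = 4*sin(2*x) dx).
An antiderivative is F(x) = -2*x**3*cos(2*x) + 3*x**2*sin(2*x) + 3*x*cos(2*x) - 3*sin(2*x)/2.
Then F(pi/8) - F(0) = (sqrt(2)*(-384 - pi**3 + 12*pi**2 + 96*pi)/512) - (0) = sqrt(2)*(-384 - pi**3 + 12*pi**2 + 96*pi)/512.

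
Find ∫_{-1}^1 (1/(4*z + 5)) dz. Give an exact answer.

An antiderivative is F(z) = log(4*z + 5)/4.
Then F(1) - F(-1) = (log(3)/2) - (0) = log(3)/2.

log(3)/2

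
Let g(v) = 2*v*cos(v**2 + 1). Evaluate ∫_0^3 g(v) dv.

-sin(1) + sin(10)

Let u = v**2 + 1, so du = 2*v dv. When v = 0, u = 1; when v = 3, u = 10.
The integral becomes ∫ cos(u) du from 1 to 10, with antiderivative sin(u).
Back in v: F(v) = sin(v**2 + 1).
Then F(3) - F(0) = (sin(10)) - (sin(1)) = -sin(1) + sin(10).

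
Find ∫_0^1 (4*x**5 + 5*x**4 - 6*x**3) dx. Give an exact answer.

1/6

By the power rule, an antiderivative is F(x) = 2*x**6/3 + x**5 - 3*x**4/2.
Then F(1) - F(0) = (1/6) - (0) = 1/6.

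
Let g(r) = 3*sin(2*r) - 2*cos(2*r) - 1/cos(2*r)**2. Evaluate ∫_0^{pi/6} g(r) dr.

3/4 - sqrt(3)

An antiderivative is F(r) = -sin(2*r) - 3*cos(2*r)/2 - tan(2*r)/2.
Then F(pi/6) - F(0) = (-sqrt(3) - 3/4) - (-3/2) = 3/4 - sqrt(3).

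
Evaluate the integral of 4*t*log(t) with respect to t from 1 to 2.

-3 + 8*log(2)

Integrate by parts once (u = ln t, dv = 4*t dt).
An antiderivative is F(t) = t**2*(2*log(t) - 1).
Then F(2) - F(1) = (-4 + 8*log(2)) - (-1) = -3 + 8*log(2).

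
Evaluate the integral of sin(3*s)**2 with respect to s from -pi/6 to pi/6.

pi/6

Use the identity sin^2(3*s) = (1 - cos(6*s))/2.
An antiderivative is F(s) = s/2 - sin(6*s)/12.
Then F(pi/6) - F(-pi/6) = (pi/12) - (-pi/12) = pi/6.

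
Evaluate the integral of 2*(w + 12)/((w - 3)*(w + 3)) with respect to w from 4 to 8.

-3*log(11) + 3*log(7) + 5*log(5)

Factor the denominator: w**2 - 9 = (w + 3)(w - 3).
Partial fractions: 2*(w + 12)/((w - 3)*(w + 3)) = -3/(w + 3) + 5/(w - 3).
An antiderivative is F(w) = 5*log(w - 3) - 3*log(w + 3).
Then F(8) - F(4) = (-3*log(11) + 5*log(5)) - (-3*log(7)) = -3*log(11) + 3*log(7) + 5*log(5).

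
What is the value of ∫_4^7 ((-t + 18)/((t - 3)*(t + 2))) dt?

Factor the denominator: t**2 - t - 6 = (t + 2)(t - 3).
Partial fractions: (-t + 18)/((t - 3)*(t + 2)) = -4/(t + 2) + 3/(t - 3).
An antiderivative is F(t) = 3*log(t - 3) - 4*log(t + 2).
Then F(7) - F(4) = (-8*log(3) + 6*log(2)) - (-4*log(3) - 4*log(2)) = -4*log(3) + 10*log(2).

-4*log(3) + 10*log(2)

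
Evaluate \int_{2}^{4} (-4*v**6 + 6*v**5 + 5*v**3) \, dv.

-34700/7

By the power rule, an antiderivative is F(v) = -4*v**7/7 + v**6 + 5*v**4/4.
Then F(4) - F(2) = (-34624/7) - (76/7) = -34700/7.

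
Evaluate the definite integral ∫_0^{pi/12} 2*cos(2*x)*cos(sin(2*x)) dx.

sin(1/2)

Let u = sin(2*x), so du = 2*cos(2*x) dx. When x = 0, u = 0; when x = pi/12, u = 1/2.
The integral becomes ∫ cos(u) du from 0 to 1/2, with antiderivative sin(u).
Back in x: F(x) = sin(sin(2*x)).
Then F(pi/12) - F(0) = (sin(1/2)) - (0) = sin(1/2).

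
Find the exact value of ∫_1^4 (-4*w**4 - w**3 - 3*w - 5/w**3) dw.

By the power rule, an antiderivative is F(w) = -4*w**5/5 - w**4/4 - 3*w**2/2 + 5/(2*w**2).
Then F(4) - F(1) = (-145127/160) - (-1/20) = -145119/160.

-145119/160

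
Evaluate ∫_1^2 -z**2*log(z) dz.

Integrate by parts once (u = ln z, dv = -z**2 dz).
An antiderivative is F(z) = -z**3*(3*log(z) - 1)/9.
Then F(2) - F(1) = (8/9 - 8*log(2)/3) - (1/9) = 7/9 - 8*log(2)/3.

7/9 - 8*log(2)/3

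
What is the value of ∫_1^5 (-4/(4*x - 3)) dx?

An antiderivative is F(x) = -log(4*x - 3).
Then F(5) - F(1) = (-log(17)) - (0) = -log(17).

-log(17)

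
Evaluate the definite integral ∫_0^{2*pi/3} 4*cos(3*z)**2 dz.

4*pi/3

Use the identity cos^2(3*z) = (1 + cos(6*z))/2.
An antiderivative is F(z) = 2*z + sin(6*z)/3.
Then F(2*pi/3) - F(0) = (4*pi/3) - (0) = 4*pi/3.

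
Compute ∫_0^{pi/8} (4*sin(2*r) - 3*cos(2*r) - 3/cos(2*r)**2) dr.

1/2 - 7*sqrt(2)/4

An antiderivative is F(r) = -3*sin(2*r)/2 - 2*cos(2*r) - 3*tan(2*r)/2.
Then F(pi/8) - F(0) = (-7*sqrt(2)/4 - 3/2) - (-2) = 1/2 - 7*sqrt(2)/4.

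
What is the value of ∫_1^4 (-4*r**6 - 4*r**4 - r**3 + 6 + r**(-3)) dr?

-11452443/1120

By the power rule, an antiderivative is F(r) = -4*r**7/7 - 4*r**5/5 - r**4/4 + 6*r - 1/(2*r**2).
Then F(4) - F(1) = (-11448099/1120) - (543/140) = -11452443/1120.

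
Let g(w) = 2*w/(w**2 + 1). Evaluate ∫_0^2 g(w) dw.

log(5)

Let u = w**2 + 1, so du = 2*w dw. When w = 0, u = 1; when w = 2, u = 5.
The integral becomes ∫ 1/u du from 1 to 5, with antiderivative log(u).
Back in w: F(w) = log(w**2 + 1).
Then F(2) - F(0) = (log(5)) - (0) = log(5).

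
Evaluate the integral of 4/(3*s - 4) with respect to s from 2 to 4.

An antiderivative is F(s) = 4*log(3*s - 4)/3.
Then F(4) - F(2) = (log(16)) - (4*log(2)/3) = 8*log(2)/3.

8*log(2)/3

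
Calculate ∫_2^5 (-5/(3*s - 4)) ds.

An antiderivative is F(s) = -5*log(3*s - 4)/3.
Then F(5) - F(2) = (-5*log(11)/3) - (-5*log(2)/3) = -5*log(11)/3 + 5*log(2)/3.

-5*log(11)/3 + 5*log(2)/3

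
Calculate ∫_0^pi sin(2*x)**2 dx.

Use the identity sin^2(2*x) = (1 - cos(4*x))/2.
An antiderivative is F(x) = x/2 - sin(4*x)/8.
Then F(pi) - F(0) = (pi/2) - (0) = pi/2.

pi/2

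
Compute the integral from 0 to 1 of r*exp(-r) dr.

1 - 2*exp(-1)

Integrate by parts once (u = r, dv = exp(-r) dr).
An antiderivative is F(r) = (-r - 1)*exp(-r).
Then F(1) - F(0) = (-2*exp(-1)) - (-1) = 1 - 2*exp(-1).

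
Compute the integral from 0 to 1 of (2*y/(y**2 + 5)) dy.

log(6/5)

Let u = y**2 + 5, so du = 2*y dy. When y = 0, u = 5; when y = 1, u = 6.
The integral becomes ∫ 1/u du from 5 to 6, with antiderivative log(u).
Back in y: F(y) = log(y**2 + 5).
Then F(1) - F(0) = (log(6)) - (log(5)) = log(6/5).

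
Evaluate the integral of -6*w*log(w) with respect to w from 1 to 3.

Integrate by parts once (u = ln w, dv = -6*w dw).
An antiderivative is F(w) = -3*w**2*(2*log(w) - 1)/2.
Then F(3) - F(1) = (27/2 - 27*log(3)) - (3/2) = 12 - 27*log(3).

12 - 27*log(3)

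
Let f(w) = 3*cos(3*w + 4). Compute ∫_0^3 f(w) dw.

Let u = 3*w + 4, so du = 3 dw. When w = 0, u = 4; when w = 3, u = 13.
The integral becomes ∫ cos(u) du from 4 to 13, with antiderivative sin(u).
Back in w: F(w) = sin(3*w + 4).
Then F(3) - F(0) = (sin(13)) - (sin(4)) = sin(13) - sin(4).

sin(13) - sin(4)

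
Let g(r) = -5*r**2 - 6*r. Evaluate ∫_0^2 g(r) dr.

By the power rule, an antiderivative is F(r) = -5*r**3/3 - 3*r**2.
Then F(2) - F(0) = (-76/3) - (0) = -76/3.

-76/3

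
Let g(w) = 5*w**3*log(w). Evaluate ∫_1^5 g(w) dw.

-195 + 3125*log(5)/4

Integrate by parts once (u = ln w, dv = 5*w**3 dw).
An antiderivative is F(w) = 5*w**4*(4*log(w) - 1)/16.
Then F(5) - F(1) = (-3125/16 + 3125*log(5)/4) - (-5/16) = -195 + 3125*log(5)/4.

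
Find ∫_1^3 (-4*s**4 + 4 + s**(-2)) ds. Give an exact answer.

By the power rule, an antiderivative is F(s) = -4*s**5/5 + 4*s - 1/s.
Then F(3) - F(1) = (-2741/15) - (11/5) = -2774/15.

-2774/15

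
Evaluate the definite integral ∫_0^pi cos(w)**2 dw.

pi/2

Use the identity cos^2(w) = (1 + cos(2*w))/2.
An antiderivative is F(w) = w/2 + sin(2*w)/4.
Then F(pi) - F(0) = (pi/2) - (0) = pi/2.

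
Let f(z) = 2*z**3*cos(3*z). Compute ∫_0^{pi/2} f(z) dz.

-pi**3/12 + 4/27 + 2*pi/9

Integrate by parts 3 times (u = z^3, dv = 2*cos(3*z) dz).
An antiderivative is F(z) = 2*z**3*sin(3*z)/3 + 2*z**2*cos(3*z)/3 - 4*z*sin(3*z)/9 - 4*cos(3*z)/27.
Then F(pi/2) - F(0) = (pi*(8 - 3*pi**2)/36) - (-4/27) = -pi**3/12 + 4/27 + 2*pi/9.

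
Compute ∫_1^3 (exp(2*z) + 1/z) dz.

-exp(2)/2 + log(3) + exp(6)/2

An antiderivative is F(z) = exp(2*z)/2 + log(z).
Then F(3) - F(1) = (log(3) + exp(6)/2) - (exp(2)/2) = -exp(2)/2 + log(3) + exp(6)/2.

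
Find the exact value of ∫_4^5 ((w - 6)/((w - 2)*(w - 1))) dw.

Factor the denominator: w**2 - 3*w + 2 = (w - 1)(w - 2).
Partial fractions: (w - 6)/((w - 2)*(w - 1)) = 5/(w - 1) - 4/(w - 2).
An antiderivative is F(w) = -4*log(w - 2) + 5*log(w - 1).
Then F(5) - F(4) = (-4*log(3) + 10*log(2)) - (-4*log(2) + 5*log(3)) = -9*log(3) + 14*log(2).

-9*log(3) + 14*log(2)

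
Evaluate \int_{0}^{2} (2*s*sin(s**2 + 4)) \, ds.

Let u = s**2 + 4, so du = 2*s ds. When s = 0, u = 4; when s = 2, u = 8.
The integral becomes ∫ sin(u) du from 4 to 8, with antiderivative -cos(u).
Back in s: F(s) = -cos(s**2 + 4).
Then F(2) - F(0) = (-cos(8)) - (-cos(4)) = cos(4) - cos(8).

cos(4) - cos(8)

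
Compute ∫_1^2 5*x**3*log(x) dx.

-75/16 + 20*log(2)

Integrate by parts once (u = ln x, dv = 5*x**3 dx).
An antiderivative is F(x) = 5*x**4*(4*log(x) - 1)/16.
Then F(2) - F(1) = (-5 + 20*log(2)) - (-5/16) = -75/16 + 20*log(2).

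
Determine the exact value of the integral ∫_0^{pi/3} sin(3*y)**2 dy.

pi/6

Use the identity sin^2(3*y) = (1 - cos(6*y))/2.
An antiderivative is F(y) = y/2 - sin(6*y)/12.
Then F(pi/3) - F(0) = (pi/6) - (0) = pi/6.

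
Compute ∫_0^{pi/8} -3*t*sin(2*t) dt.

3*sqrt(2)*(-4 + pi)/32

Integrate by parts once (u = t, dv = -3*sin(2*t) dt).
An antiderivative is F(t) = 3*t*cos(2*t)/2 - 3*sin(2*t)/4.
Then F(pi/8) - F(0) = (3*sqrt(2)*(-4 + pi)/32) - (0) = 3*sqrt(2)*(-4 + pi)/32.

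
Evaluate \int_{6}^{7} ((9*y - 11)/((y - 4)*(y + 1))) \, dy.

-4*log(7) + 7*log(2) + 5*log(3)

Factor the denominator: y**2 - 3*y - 4 = (y + 1)(y - 4).
Partial fractions: (9*y - 11)/((y - 4)*(y + 1)) = 4/(y + 1) + 5/(y - 4).
An antiderivative is F(y) = 5*log(y - 4) + 4*log(y + 1).
Then F(7) - F(6) = (5*log(3) + 12*log(2)) - (5*log(2) + 4*log(7)) = -4*log(7) + 7*log(2) + 5*log(3).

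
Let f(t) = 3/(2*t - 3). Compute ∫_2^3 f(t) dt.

3*log(3)/2

An antiderivative is F(t) = 3*log(2*t - 3)/2.
Then F(3) - F(2) = (3*log(3)/2) - (0) = 3*log(3)/2.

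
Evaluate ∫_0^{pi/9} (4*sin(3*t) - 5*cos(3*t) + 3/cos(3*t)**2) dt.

An antiderivative is F(t) = -5*sin(3*t)/3 - 4*cos(3*t)/3 + tan(3*t).
Then F(pi/9) - F(0) = (-2/3 + sqrt(3)/6) - (-4/3) = sqrt(3)/6 + 2/3.

sqrt(3)/6 + 2/3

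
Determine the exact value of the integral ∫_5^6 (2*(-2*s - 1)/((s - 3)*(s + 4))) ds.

Factor the denominator: s**2 + s - 12 = (s + 4)(s - 3).
Partial fractions: 2*(-2*s - 1)/((s - 3)*(s + 4)) = -2/(s + 4) - 2/(s - 3).
An antiderivative is F(s) = -2*log(s - 3) - 2*log(s + 4).
Then F(6) - F(5) = (-2*log(5) - 2*log(3) - 2*log(2)) - (-4*log(3) - 2*log(2)) = log(9/25).

log(9/25)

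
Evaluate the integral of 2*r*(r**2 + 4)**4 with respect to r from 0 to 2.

31744/5

Let u = r**2 + 4, so du = 2*r dr. When r = 0, u = 4; when r = 2, u = 8.
The integral becomes ∫ u**4 du from 4 to 8, with antiderivative u**5/5.
Back in r: F(r) = (r**2 + 4)**5/5.
Then F(2) - F(0) = (32768/5) - (1024/5) = 31744/5.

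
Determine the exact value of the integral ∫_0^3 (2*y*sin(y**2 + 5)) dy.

Let u = y**2 + 5, so du = 2*y dy. When y = 0, u = 5; when y = 3, u = 14.
The integral becomes ∫ sin(u) du from 5 to 14, with antiderivative -cos(u).
Back in y: F(y) = -cos(y**2 + 5).
Then F(3) - F(0) = (-cos(14)) - (-cos(5)) = -cos(14) + cos(5).

-cos(14) + cos(5)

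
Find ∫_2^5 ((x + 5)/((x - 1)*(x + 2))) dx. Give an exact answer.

Factor the denominator: x**2 + x - 2 = (x + 2)(x - 1).
Partial fractions: (x + 5)/((x - 1)*(x + 2)) = -1/(x + 2) + 2/(x - 1).
An antiderivative is F(x) = 2*log(x - 1) - log(x + 2).
Then F(5) - F(2) = (log(16/7)) - (-log(4)) = log(64/7).

log(64/7)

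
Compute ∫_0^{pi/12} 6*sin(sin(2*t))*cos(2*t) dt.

Let u = sin(2*t), so du = 2*cos(2*t) dt. When t = 0, u = 0; when t = pi/12, u = 1/2.
The integral becomes 3·∫ sin(u) du from 0 to 1/2, with antiderivative -3*cos(u).
Back in t: F(t) = -3*cos(sin(2*t)).
Then F(pi/12) - F(0) = (-3*cos(1/2)) - (-3) = 3 - 3*cos(1/2).

3 - 3*cos(1/2)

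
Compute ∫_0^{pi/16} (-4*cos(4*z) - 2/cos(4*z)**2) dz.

An antiderivative is F(z) = -sin(4*z) - tan(4*z)/2.
Then F(pi/16) - F(0) = (-sqrt(2)/2 - 1/2) - (0) = -sqrt(2)/2 - 1/2.

-sqrt(2)/2 - 1/2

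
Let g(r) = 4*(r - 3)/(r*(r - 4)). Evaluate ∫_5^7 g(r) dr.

Factor the denominator: r**2 - 4*r = r(r - 4).
Partial fractions: 4*(r - 3)/(r*(r - 4)) = 3/r + 1/(r - 4).
An antiderivative is F(r) = 3*log(r) + log(r - 4).
Then F(7) - F(5) = (log(3) + 3*log(7)) - (3*log(5)) = -3*log(5) + log(3) + 3*log(7).

-3*log(5) + log(3) + 3*log(7)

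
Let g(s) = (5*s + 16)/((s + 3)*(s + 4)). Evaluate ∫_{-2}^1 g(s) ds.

-2*log(2) + 4*log(5)

Factor the denominator: s**2 + 7*s + 12 = (s + 4)(s + 3).
Partial fractions: (5*s + 16)/((s + 3)*(s + 4)) = 4/(s + 4) + 1/(s + 3).
An antiderivative is F(s) = log(s + 3) + 4*log(s + 4).
Then F(1) - F(-2) = (2*log(2) + 4*log(5)) - (log(16)) = -2*log(2) + 4*log(5).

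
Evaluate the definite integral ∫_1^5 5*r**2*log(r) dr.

Integrate by parts once (u = ln r, dv = 5*r**2 dr).
An antiderivative is F(r) = 5*r**3*(3*log(r) - 1)/9.
Then F(5) - F(1) = (-625/9 + 625*log(5)/3) - (-5/9) = -620/9 + 625*log(5)/3.

-620/9 + 625*log(5)/3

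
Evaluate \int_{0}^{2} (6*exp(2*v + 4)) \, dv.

-3*(1 - exp(4))*exp(4)

Let u = 2*v + 4, so du = 2 dv. When v = 0, u = 4; when v = 2, u = 8.
The integral becomes 3·∫ exp(u) du from 4 to 8, with antiderivative 3*exp(u).
Back in v: F(v) = 3*exp(2*v + 4).
Then F(2) - F(0) = (3*exp(8)) - (3*exp(4)) = -3*(1 - exp(4))*exp(4).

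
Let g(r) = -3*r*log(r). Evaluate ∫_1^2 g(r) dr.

9/4 - log(64)

Integrate by parts once (u = ln r, dv = -3*r dr).
An antiderivative is F(r) = -3*r**2*(2*log(r) - 1)/4.
Then F(2) - F(1) = (3 - log(64)) - (3/4) = 9/4 - log(64).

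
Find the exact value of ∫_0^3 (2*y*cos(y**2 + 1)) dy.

Let u = y**2 + 1, so du = 2*y dy. When y = 0, u = 1; when y = 3, u = 10.
The integral becomes ∫ cos(u) du from 1 to 10, with antiderivative sin(u).
Back in y: F(y) = sin(y**2 + 1).
Then F(3) - F(0) = (sin(10)) - (sin(1)) = -sin(1) + sin(10).

-sin(1) + sin(10)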